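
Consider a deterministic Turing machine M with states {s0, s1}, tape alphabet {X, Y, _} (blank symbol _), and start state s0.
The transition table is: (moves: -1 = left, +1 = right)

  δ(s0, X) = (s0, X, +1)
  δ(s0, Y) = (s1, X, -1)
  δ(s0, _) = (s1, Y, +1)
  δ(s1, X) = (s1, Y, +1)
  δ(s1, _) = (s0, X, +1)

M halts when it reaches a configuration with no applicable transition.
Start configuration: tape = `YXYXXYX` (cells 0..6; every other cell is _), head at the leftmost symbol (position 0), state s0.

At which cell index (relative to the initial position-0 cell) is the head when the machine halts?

state=s0 head=0 tape=_[Y]XYXXYX   (s0,Y)→(s1,X,-1)
state=s1 head=-1 tape=[_]XXYXXYX   (s1,_)→(s0,X,+1)
state=s0 head=0 tape=X[X]XYXXYX   (s0,X)→(s0,X,+1)
state=s0 head=1 tape=XX[X]YXXYX   (s0,X)→(s0,X,+1)
state=s0 head=2 tape=XXX[Y]XXYX   (s0,Y)→(s1,X,-1)
state=s1 head=1 tape=XX[X]XXXYX   (s1,X)→(s1,Y,+1)
state=s1 head=2 tape=XXY[X]XXYX   (s1,X)→(s1,Y,+1)
state=s1 head=3 tape=XXYY[X]XYX   (s1,X)→(s1,Y,+1)
state=s1 head=4 tape=XXYYY[X]YX   (s1,X)→(s1,Y,+1)
state=s1 head=5 tape=XXYYYY[Y]X
At halt the head is at cell 5.

5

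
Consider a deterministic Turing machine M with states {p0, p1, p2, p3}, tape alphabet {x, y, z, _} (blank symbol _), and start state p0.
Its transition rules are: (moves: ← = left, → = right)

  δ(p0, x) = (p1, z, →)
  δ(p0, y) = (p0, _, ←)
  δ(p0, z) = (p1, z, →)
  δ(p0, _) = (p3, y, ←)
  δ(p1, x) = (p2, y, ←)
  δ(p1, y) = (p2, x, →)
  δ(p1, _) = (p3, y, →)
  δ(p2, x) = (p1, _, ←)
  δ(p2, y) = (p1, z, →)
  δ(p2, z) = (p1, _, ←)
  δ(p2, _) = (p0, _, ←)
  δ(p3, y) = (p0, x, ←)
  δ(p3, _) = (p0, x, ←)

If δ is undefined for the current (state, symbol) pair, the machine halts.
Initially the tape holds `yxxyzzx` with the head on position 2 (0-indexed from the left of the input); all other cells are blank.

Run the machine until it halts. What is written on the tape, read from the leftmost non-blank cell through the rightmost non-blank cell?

p0 | yx[x]yzzx   read x → write z, move →, go to p1
p1 | yxz[y]zzx   read y → write x, move →, go to p2
p2 | yxzx[z]zx   read z → write _, move ←, go to p1
p1 | yxz[x]_zx   read x → write y, move ←, go to p2
p2 | yx[z]y_zx   read z → write _, move ←, go to p1
p1 | y[x]_y_zx   read x → write y, move ←, go to p2
p2 | [y]y_y_zx   read y → write z, move →, go to p1
p1 | z[y]_y_zx   read y → write x, move →, go to p2
p2 | zx[_]y_zx   read _ → write _, move ←, go to p0
p0 | z[x]_y_zx   read x → write z, move →, go to p1
p1 | zz[_]y_zx   read _ → write y, move →, go to p3
p3 | zzy[y]_zx   read y → write x, move ←, go to p0
p0 | zz[y]x_zx   read y → write _, move ←, go to p0
p0 | z[z]_x_zx   read z → write z, move →, go to p1
p1 | zz[_]x_zx   read _ → write y, move →, go to p3
p3 | zzy[x]_zx
The non-blank tape span at halt is zzyx_zx.

zzyx_zx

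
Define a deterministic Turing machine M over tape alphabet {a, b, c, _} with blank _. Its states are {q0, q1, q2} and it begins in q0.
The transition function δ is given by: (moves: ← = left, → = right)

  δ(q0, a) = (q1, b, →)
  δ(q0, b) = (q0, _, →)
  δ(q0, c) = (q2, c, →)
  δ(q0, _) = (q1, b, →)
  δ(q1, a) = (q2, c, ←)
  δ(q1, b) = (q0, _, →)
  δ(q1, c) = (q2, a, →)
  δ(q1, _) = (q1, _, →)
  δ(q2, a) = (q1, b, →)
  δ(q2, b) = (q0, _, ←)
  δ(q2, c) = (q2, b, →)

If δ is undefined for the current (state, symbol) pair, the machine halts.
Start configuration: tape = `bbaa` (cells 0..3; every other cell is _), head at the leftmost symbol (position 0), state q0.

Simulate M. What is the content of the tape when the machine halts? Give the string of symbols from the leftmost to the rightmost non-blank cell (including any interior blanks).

b_a

state=q0 head=0 tape=[b]baa_   (q0,b)→(q0,_,→)
state=q0 head=1 tape=_[b]aa_   (q0,b)→(q0,_,→)
state=q0 head=2 tape=__[a]a_   (q0,a)→(q1,b,→)
state=q1 head=3 tape=__b[a]_   (q1,a)→(q2,c,←)
state=q2 head=2 tape=__[b]c_   (q2,b)→(q0,_,←)
state=q0 head=1 tape=_[_]_c_   (q0,_)→(q1,b,→)
state=q1 head=2 tape=_b[_]c_   (q1,_)→(q1,_,→)
state=q1 head=3 tape=_b_[c]_   (q1,c)→(q2,a,→)
state=q2 head=4 tape=_b_a[_]
The non-blank tape span at halt is b_a.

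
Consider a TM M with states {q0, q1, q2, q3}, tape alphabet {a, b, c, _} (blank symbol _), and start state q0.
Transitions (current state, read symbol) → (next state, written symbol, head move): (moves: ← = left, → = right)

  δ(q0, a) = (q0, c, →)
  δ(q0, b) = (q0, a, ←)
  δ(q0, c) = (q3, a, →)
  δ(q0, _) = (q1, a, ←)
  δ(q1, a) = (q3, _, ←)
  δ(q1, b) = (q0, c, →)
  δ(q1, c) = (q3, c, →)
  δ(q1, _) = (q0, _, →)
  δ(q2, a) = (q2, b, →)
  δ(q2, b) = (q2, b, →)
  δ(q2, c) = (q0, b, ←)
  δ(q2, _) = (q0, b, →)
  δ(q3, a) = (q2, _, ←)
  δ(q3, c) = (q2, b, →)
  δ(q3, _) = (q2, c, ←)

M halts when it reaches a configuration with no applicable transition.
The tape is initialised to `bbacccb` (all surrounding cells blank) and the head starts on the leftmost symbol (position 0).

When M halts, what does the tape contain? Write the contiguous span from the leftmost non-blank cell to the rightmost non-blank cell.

q0 | __[b]bacccb_   read b → write a, move ←, go to q0
q0 | _[_]abacccb_   read _ → write a, move ←, go to q1
q1 | [_]aabacccb_   read _ → write _, move →, go to q0
q0 | _[a]abacccb_   read a → write c, move →, go to q0
q0 | _c[a]bacccb_   read a → write c, move →, go to q0
q0 | _cc[b]acccb_   read b → write a, move ←, go to q0
q0 | _c[c]aacccb_   read c → write a, move →, go to q3
q3 | _ca[a]acccb_   read a → write _, move ←, go to q2
q2 | _c[a]_acccb_   read a → write b, move →, go to q2
q2 | _cb[_]acccb_   read _ → write b, move →, go to q0
q0 | _cbb[a]cccb_   read a → write c, move →, go to q0
q0 | _cbbc[c]ccb_   read c → write a, move →, go to q3
q3 | _cbbca[c]cb_   read c → write b, move →, go to q2
q2 | _cbbcab[c]b_   read c → write b, move ←, go to q0
q0 | _cbbca[b]bb_   read b → write a, move ←, go to q0
q0 | _cbbc[a]abb_   read a → write c, move →, go to q0
q0 | _cbbcc[a]bb_   read a → write c, move →, go to q0
q0 | _cbbccc[b]b_   read b → write a, move ←, go to q0
q0 | _cbbcc[c]ab_   read c → write a, move →, go to q3
q3 | _cbbcca[a]b_   read a → write _, move ←, go to q2
q2 | _cbbcc[a]_b_   read a → write b, move →, go to q2
q2 | _cbbccb[_]b_   read _ → write b, move →, go to q0
q0 | _cbbccbb[b]_   read b → write a, move ←, go to q0
q0 | _cbbccb[b]a_   read b → write a, move ←, go to q0
q0 | _cbbcc[b]aa_   read b → write a, move ←, go to q0
q0 | _cbbc[c]aaa_   read c → write a, move →, go to q3
q3 | _cbbca[a]aa_   read a → write _, move ←, go to q2
q2 | _cbbc[a]_aa_   read a → write b, move →, go to q2
q2 | _cbbcb[_]aa_   read _ → write b, move →, go to q0
q0 | _cbbcbb[a]a_   read a → write c, move →, go to q0
q0 | _cbbcbbc[a]_   read a → write c, move →, go to q0
q0 | _cbbcbbcc[_]   read _ → write a, move ←, go to q1
q1 | _cbbcbbc[c]a   read c → write c, move →, go to q3
q3 | _cbbcbbcc[a]   read a → write _, move ←, go to q2
q2 | _cbbcbbc[c]_   read c → write b, move ←, go to q0
q0 | _cbbcbb[c]b_   read c → write a, move →, go to q3
q3 | _cbbcbba[b]_
The non-blank tape span at halt is cbbcbbab.

cbbcbbab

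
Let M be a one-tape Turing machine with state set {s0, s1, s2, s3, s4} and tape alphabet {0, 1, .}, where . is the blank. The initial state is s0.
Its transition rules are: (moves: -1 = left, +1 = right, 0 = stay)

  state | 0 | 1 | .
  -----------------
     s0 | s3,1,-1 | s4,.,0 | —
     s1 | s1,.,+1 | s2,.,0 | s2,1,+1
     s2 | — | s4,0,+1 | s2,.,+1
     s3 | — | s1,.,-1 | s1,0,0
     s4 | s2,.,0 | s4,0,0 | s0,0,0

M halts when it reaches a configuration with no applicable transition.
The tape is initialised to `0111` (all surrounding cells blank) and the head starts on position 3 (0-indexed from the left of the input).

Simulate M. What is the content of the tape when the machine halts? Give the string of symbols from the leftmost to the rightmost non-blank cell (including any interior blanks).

state=s0 head=3 tape=011[1].   (s0,1)→(s4,.,0)
state=s4 head=3 tape=011[.].   (s4,.)→(s0,0,0)
state=s0 head=3 tape=011[0].   (s0,0)→(s3,1,-1)
state=s3 head=2 tape=01[1]1.   (s3,1)→(s1,.,-1)
state=s1 head=1 tape=0[1].1.   (s1,1)→(s2,.,0)
state=s2 head=1 tape=0[.].1.   (s2,.)→(s2,.,+1)
state=s2 head=2 tape=0.[.]1.   (s2,.)→(s2,.,+1)
state=s2 head=3 tape=0..[1].   (s2,1)→(s4,0,+1)
state=s4 head=4 tape=0..0[.]   (s4,.)→(s0,0,0)
state=s0 head=4 tape=0..0[0]   (s0,0)→(s3,1,-1)
state=s3 head=3 tape=0..[0]1
The non-blank tape span at halt is 0..01.

0..01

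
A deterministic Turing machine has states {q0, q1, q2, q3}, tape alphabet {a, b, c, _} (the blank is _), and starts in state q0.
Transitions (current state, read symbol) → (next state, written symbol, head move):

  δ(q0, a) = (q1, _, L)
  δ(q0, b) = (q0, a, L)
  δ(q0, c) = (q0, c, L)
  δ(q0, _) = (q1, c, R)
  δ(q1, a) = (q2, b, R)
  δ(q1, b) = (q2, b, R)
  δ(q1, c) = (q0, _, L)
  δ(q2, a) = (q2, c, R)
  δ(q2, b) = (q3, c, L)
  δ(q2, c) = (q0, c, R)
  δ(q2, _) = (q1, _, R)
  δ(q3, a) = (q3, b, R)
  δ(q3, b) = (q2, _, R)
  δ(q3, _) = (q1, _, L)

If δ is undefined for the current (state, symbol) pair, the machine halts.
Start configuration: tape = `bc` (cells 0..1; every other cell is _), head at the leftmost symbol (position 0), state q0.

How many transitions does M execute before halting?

5

q0 | _[b]c__   read b → write a, move L, go to q0
q0 | [_]ac__   read _ → write c, move R, go to q1
q1 | c[a]c__   read a → write b, move R, go to q2
q2 | cb[c]__   read c → write c, move R, go to q0
q0 | cbc[_]_   read _ → write c, move R, go to q1
q1 | cbcc[_]
M halts after 5 transitions.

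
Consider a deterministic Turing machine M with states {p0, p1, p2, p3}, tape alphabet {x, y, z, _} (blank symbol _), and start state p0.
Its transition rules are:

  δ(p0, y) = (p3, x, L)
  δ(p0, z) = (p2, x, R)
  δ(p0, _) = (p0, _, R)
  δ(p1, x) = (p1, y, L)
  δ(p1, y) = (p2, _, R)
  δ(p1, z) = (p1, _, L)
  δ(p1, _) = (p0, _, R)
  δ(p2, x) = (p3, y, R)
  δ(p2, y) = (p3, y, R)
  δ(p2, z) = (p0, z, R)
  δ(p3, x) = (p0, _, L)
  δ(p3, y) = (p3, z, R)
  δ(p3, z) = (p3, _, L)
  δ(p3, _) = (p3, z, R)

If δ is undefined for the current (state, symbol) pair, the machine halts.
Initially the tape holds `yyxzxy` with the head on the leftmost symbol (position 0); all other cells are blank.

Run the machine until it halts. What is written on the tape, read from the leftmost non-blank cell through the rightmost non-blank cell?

x_yxzxy

state=p0 head=0 tape=_[y]yxzxy   (p0,y)→(p3,x,L)
state=p3 head=-1 tape=[_]xyxzxy   (p3,_)→(p3,z,R)
state=p3 head=0 tape=z[x]yxzxy   (p3,x)→(p0,_,L)
state=p0 head=-1 tape=[z]_yxzxy   (p0,z)→(p2,x,R)
state=p2 head=0 tape=x[_]yxzxy
The non-blank tape span at halt is x_yxzxy.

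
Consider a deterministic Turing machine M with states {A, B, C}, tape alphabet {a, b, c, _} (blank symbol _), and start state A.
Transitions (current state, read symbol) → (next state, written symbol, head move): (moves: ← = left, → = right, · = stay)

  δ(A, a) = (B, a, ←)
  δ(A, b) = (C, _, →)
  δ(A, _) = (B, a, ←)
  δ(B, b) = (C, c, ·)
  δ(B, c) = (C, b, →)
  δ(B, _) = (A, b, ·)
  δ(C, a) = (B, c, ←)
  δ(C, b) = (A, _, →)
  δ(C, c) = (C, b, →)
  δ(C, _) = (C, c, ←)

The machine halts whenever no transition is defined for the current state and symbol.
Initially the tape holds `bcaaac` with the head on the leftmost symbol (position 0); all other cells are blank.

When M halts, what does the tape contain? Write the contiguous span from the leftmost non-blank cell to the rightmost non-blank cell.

bbbb_c

A | [b]caaac_   read b → write _, move →, go to C
C | _[c]aaac_   read c → write b, move →, go to C
C | _b[a]aac_   read a → write c, move ←, go to B
B | _[b]caac_   read b → write c, move ·, go to C
C | _[c]caac_   read c → write b, move →, go to C
C | _b[c]aac_   read c → write b, move →, go to C
C | _bb[a]ac_   read a → write c, move ←, go to B
B | _b[b]cac_   read b → write c, move ·, go to C
C | _b[c]cac_   read c → write b, move →, go to C
C | _bb[c]ac_   read c → write b, move →, go to C
C | _bbb[a]c_   read a → write c, move ←, go to B
B | _bb[b]cc_   read b → write c, move ·, go to C
C | _bb[c]cc_   read c → write b, move →, go to C
C | _bbb[c]c_   read c → write b, move →, go to C
C | _bbbb[c]_   read c → write b, move →, go to C
C | _bbbbb[_]   read _ → write c, move ←, go to C
C | _bbbb[b]c   read b → write _, move →, go to A
A | _bbbb_[c]
The non-blank tape span at halt is bbbb_c.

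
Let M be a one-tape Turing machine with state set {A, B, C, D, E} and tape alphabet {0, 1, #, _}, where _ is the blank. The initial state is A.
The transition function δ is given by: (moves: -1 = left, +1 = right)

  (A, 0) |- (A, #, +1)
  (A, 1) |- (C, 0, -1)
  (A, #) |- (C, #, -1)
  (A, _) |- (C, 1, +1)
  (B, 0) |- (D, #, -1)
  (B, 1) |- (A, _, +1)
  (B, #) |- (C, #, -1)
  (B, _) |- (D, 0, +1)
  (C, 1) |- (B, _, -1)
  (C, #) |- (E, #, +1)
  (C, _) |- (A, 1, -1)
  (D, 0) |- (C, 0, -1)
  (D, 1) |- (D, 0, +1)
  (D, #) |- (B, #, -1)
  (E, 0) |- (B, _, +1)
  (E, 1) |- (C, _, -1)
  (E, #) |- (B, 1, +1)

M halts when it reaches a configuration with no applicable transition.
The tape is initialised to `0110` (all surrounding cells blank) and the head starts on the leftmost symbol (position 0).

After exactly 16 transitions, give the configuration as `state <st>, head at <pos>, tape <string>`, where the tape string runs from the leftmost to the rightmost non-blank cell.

A | [0]110____   read 0 → write #, move +1, go to A
A | #[1]10____   read 1 → write 0, move -1, go to C
C | [#]010____   read # → write #, move +1, go to E
E | #[0]10____   read 0 → write _, move +1, go to B
B | #_[1]0____   read 1 → write _, move +1, go to A
A | #__[0]____   read 0 → write #, move +1, go to A
A | #__#[_]___   read _ → write 1, move +1, go to C
C | #__#1[_]__   read _ → write 1, move -1, go to A
A | #__#[1]1__   read 1 → write 0, move -1, go to C
C | #__[#]01__   read # → write #, move +1, go to E
E | #__#[0]1__   read 0 → write _, move +1, go to B
B | #__#_[1]__   read 1 → write _, move +1, go to A
A | #__#__[_]_   read _ → write 1, move +1, go to C
C | #__#__1[_]   read _ → write 1, move -1, go to A
A | #__#__[1]1   read 1 → write 0, move -1, go to C
C | #__#_[_]01   read _ → write 1, move -1, go to A
A | #__#[_]101
After 16 steps: state A, head at 4, tape #__#_101.

state A, head at 4, tape #__#_101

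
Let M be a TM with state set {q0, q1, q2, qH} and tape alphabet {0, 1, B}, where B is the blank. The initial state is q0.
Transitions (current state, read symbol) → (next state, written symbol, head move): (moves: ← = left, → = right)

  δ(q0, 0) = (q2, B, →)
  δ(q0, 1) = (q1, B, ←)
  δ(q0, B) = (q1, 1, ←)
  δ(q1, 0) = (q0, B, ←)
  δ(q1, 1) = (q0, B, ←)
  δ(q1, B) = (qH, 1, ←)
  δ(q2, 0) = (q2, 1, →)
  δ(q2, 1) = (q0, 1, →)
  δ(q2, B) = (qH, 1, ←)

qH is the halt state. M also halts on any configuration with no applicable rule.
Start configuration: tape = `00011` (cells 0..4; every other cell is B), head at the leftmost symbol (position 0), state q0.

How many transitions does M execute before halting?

10

state=q0 head=0 tape=BB[0]0011   (q0,0)→(q2,B,→)
state=q2 head=1 tape=BBB[0]011   (q2,0)→(q2,1,→)
state=q2 head=2 tape=BBB1[0]11   (q2,0)→(q2,1,→)
state=q2 head=3 tape=BBB11[1]1   (q2,1)→(q0,1,→)
state=q0 head=4 tape=BBB111[1]   (q0,1)→(q1,B,←)
state=q1 head=3 tape=BBB11[1]B   (q1,1)→(q0,B,←)
state=q0 head=2 tape=BBB1[1]BB   (q0,1)→(q1,B,←)
state=q1 head=1 tape=BBB[1]BBB   (q1,1)→(q0,B,←)
state=q0 head=0 tape=BB[B]BBBB   (q0,B)→(q1,1,←)
state=q1 head=-1 tape=B[B]1BBBB   (q1,B)→(qH,1,←)
state=qH head=-2 tape=[B]11BBBB
M halts after 10 transitions.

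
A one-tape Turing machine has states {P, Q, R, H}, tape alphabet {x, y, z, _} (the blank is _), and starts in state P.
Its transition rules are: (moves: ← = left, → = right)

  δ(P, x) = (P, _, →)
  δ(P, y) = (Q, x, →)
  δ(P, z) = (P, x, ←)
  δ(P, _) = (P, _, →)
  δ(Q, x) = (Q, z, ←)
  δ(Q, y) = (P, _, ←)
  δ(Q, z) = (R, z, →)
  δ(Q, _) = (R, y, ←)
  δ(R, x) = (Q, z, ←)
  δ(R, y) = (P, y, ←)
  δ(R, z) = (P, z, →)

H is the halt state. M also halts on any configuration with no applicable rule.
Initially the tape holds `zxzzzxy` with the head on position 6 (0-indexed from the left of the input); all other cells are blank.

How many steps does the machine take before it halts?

21

state=P head=6 tape=zxzzzx[y]__   (P,y)→(Q,x,→)
state=Q head=7 tape=zxzzzxx[_]_   (Q,_)→(R,y,←)
state=R head=6 tape=zxzzzx[x]y_   (R,x)→(Q,z,←)
state=Q head=5 tape=zxzzz[x]zy_   (Q,x)→(Q,z,←)
state=Q head=4 tape=zxzz[z]zzy_   (Q,z)→(R,z,→)
state=R head=5 tape=zxzzz[z]zy_   (R,z)→(P,z,→)
state=P head=6 tape=zxzzzz[z]y_   (P,z)→(P,x,←)
state=P head=5 tape=zxzzz[z]xy_   (P,z)→(P,x,←)
state=P head=4 tape=zxzz[z]xxy_   (P,z)→(P,x,←)
state=P head=3 tape=zxz[z]xxxy_   (P,z)→(P,x,←)
state=P head=2 tape=zx[z]xxxxy_   (P,z)→(P,x,←)
state=P head=1 tape=z[x]xxxxxy_   (P,x)→(P,_,→)
state=P head=2 tape=z_[x]xxxxy_   (P,x)→(P,_,→)
state=P head=3 tape=z__[x]xxxy_   (P,x)→(P,_,→)
state=P head=4 tape=z___[x]xxy_   (P,x)→(P,_,→)
state=P head=5 tape=z____[x]xy_   (P,x)→(P,_,→)
state=P head=6 tape=z_____[x]y_   (P,x)→(P,_,→)
state=P head=7 tape=z______[y]_   (P,y)→(Q,x,→)
state=Q head=8 tape=z______x[_]   (Q,_)→(R,y,←)
state=R head=7 tape=z______[x]y   (R,x)→(Q,z,←)
state=Q head=6 tape=z_____[_]zy   (Q,_)→(R,y,←)
state=R head=5 tape=z____[_]yzy
M halts after 21 transitions.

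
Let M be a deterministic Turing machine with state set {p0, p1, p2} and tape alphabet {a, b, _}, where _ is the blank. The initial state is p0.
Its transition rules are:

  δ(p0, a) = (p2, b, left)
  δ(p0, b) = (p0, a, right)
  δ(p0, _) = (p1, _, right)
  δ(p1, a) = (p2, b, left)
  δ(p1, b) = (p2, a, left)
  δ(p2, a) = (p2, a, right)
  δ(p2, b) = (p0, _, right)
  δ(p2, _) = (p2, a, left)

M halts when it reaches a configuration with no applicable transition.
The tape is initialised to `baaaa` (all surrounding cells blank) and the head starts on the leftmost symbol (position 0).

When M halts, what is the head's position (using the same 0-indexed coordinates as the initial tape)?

6

p0 | [b]aaaa__   read b → write a, move right, go to p0
p0 | a[a]aaa__   read a → write b, move left, go to p2
p2 | [a]baaa__   read a → write a, move right, go to p2
p2 | a[b]aaa__   read b → write _, move right, go to p0
p0 | a_[a]aa__   read a → write b, move left, go to p2
p2 | a[_]baa__   read _ → write a, move left, go to p2
p2 | [a]abaa__   read a → write a, move right, go to p2
p2 | a[a]baa__   read a → write a, move right, go to p2
p2 | aa[b]aa__   read b → write _, move right, go to p0
p0 | aa_[a]a__   read a → write b, move left, go to p2
p2 | aa[_]ba__   read _ → write a, move left, go to p2
p2 | a[a]aba__   read a → write a, move right, go to p2
p2 | aa[a]ba__   read a → write a, move right, go to p2
p2 | aaa[b]a__   read b → write _, move right, go to p0
p0 | aaa_[a]__   read a → write b, move left, go to p2
p2 | aaa[_]b__   read _ → write a, move left, go to p2
p2 | aa[a]ab__   read a → write a, move right, go to p2
p2 | aaa[a]b__   read a → write a, move right, go to p2
p2 | aaaa[b]__   read b → write _, move right, go to p0
p0 | aaaa_[_]_   read _ → write _, move right, go to p1
p1 | aaaa__[_]
At halt the head is at cell 6.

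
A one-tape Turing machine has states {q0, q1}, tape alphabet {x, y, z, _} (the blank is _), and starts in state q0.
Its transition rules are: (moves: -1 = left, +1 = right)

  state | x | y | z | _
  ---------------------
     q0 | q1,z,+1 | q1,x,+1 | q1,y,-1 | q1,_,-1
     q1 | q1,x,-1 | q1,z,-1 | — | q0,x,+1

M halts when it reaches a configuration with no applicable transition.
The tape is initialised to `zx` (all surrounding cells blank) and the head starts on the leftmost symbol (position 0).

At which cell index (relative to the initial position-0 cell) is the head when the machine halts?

-1

state=q0 head=0 tape=__[z]x   (q0,z)→(q1,y,-1)
state=q1 head=-1 tape=_[_]yx   (q1,_)→(q0,x,+1)
state=q0 head=0 tape=_x[y]x   (q0,y)→(q1,x,+1)
state=q1 head=1 tape=_xx[x]   (q1,x)→(q1,x,-1)
state=q1 head=0 tape=_x[x]x   (q1,x)→(q1,x,-1)
state=q1 head=-1 tape=_[x]xx   (q1,x)→(q1,x,-1)
state=q1 head=-2 tape=[_]xxx   (q1,_)→(q0,x,+1)
state=q0 head=-1 tape=x[x]xx   (q0,x)→(q1,z,+1)
state=q1 head=0 tape=xz[x]x   (q1,x)→(q1,x,-1)
state=q1 head=-1 tape=x[z]xx
At halt the head is at cell -1.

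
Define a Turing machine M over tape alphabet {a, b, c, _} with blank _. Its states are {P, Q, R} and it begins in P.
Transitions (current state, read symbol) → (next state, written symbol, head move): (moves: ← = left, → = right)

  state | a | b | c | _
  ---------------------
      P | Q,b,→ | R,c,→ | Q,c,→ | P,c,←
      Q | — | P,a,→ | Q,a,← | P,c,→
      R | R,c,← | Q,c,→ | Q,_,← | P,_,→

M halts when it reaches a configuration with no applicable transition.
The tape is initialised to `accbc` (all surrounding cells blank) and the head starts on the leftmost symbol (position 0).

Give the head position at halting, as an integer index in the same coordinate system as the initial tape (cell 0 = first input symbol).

3

P | [a]ccbc__   read a → write b, move →, go to Q
Q | b[c]cbc__   read c → write a, move ←, go to Q
Q | [b]acbc__   read b → write a, move →, go to P
P | a[a]cbc__   read a → write b, move →, go to Q
Q | ab[c]bc__   read c → write a, move ←, go to Q
Q | a[b]abc__   read b → write a, move →, go to P
P | aa[a]bc__   read a → write b, move →, go to Q
Q | aab[b]c__   read b → write a, move →, go to P
P | aaba[c]__   read c → write c, move →, go to Q
Q | aabac[_]_   read _ → write c, move →, go to P
P | aabacc[_]   read _ → write c, move ←, go to P
P | aabac[c]c   read c → write c, move →, go to Q
Q | aabacc[c]   read c → write a, move ←, go to Q
Q | aabac[c]a   read c → write a, move ←, go to Q
Q | aaba[c]aa   read c → write a, move ←, go to Q
Q | aab[a]aaa
At halt the head is at cell 3.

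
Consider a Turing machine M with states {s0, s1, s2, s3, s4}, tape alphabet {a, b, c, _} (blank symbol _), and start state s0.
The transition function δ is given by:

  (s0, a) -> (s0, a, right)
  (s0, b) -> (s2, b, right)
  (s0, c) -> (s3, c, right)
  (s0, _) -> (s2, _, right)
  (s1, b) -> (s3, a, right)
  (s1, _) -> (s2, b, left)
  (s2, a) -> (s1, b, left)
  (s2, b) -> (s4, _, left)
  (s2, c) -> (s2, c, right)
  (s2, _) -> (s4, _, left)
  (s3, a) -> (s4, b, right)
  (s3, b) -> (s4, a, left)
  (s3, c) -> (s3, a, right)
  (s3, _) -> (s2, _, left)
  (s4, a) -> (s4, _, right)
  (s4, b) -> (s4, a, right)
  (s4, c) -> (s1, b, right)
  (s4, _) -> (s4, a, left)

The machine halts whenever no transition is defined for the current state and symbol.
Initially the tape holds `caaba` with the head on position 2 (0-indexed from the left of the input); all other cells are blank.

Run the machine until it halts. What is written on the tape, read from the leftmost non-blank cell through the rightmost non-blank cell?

state=s0 head=2 tape=ca[a]ba___   (s0,a)→(s0,a,right)
state=s0 head=3 tape=caa[b]a___   (s0,b)→(s2,b,right)
state=s2 head=4 tape=caab[a]___   (s2,a)→(s1,b,left)
state=s1 head=3 tape=caa[b]b___   (s1,b)→(s3,a,right)
state=s3 head=4 tape=caaa[b]___   (s3,b)→(s4,a,left)
state=s4 head=3 tape=caa[a]a___   (s4,a)→(s4,_,right)
state=s4 head=4 tape=caa_[a]___   (s4,a)→(s4,_,right)
state=s4 head=5 tape=caa__[_]__   (s4,_)→(s4,a,left)
state=s4 head=4 tape=caa_[_]a__   (s4,_)→(s4,a,left)
state=s4 head=3 tape=caa[_]aa__   (s4,_)→(s4,a,left)
state=s4 head=2 tape=ca[a]aaa__   (s4,a)→(s4,_,right)
state=s4 head=3 tape=ca_[a]aa__   (s4,a)→(s4,_,right)
state=s4 head=4 tape=ca__[a]a__   (s4,a)→(s4,_,right)
state=s4 head=5 tape=ca___[a]__   (s4,a)→(s4,_,right)
state=s4 head=6 tape=ca____[_]_   (s4,_)→(s4,a,left)
state=s4 head=5 tape=ca___[_]a_   (s4,_)→(s4,a,left)
state=s4 head=4 tape=ca__[_]aa_   (s4,_)→(s4,a,left)
state=s4 head=3 tape=ca_[_]aaa_   (s4,_)→(s4,a,left)
state=s4 head=2 tape=ca[_]aaaa_   (s4,_)→(s4,a,left)
state=s4 head=1 tape=c[a]aaaaa_   (s4,a)→(s4,_,right)
state=s4 head=2 tape=c_[a]aaaa_   (s4,a)→(s4,_,right)
state=s4 head=3 tape=c__[a]aaa_   (s4,a)→(s4,_,right)
state=s4 head=4 tape=c___[a]aa_   (s4,a)→(s4,_,right)
state=s4 head=5 tape=c____[a]a_   (s4,a)→(s4,_,right)
state=s4 head=6 tape=c_____[a]_   (s4,a)→(s4,_,right)
state=s4 head=7 tape=c______[_]   (s4,_)→(s4,a,left)
state=s4 head=6 tape=c_____[_]a   (s4,_)→(s4,a,left)
state=s4 head=5 tape=c____[_]aa   (s4,_)→(s4,a,left)
state=s4 head=4 tape=c___[_]aaa   (s4,_)→(s4,a,left)
state=s4 head=3 tape=c__[_]aaaa   (s4,_)→(s4,a,left)
state=s4 head=2 tape=c_[_]aaaaa   (s4,_)→(s4,a,left)
state=s4 head=1 tape=c[_]aaaaaa   (s4,_)→(s4,a,left)
state=s4 head=0 tape=[c]aaaaaaa   (s4,c)→(s1,b,right)
state=s1 head=1 tape=b[a]aaaaaa
The non-blank tape span at halt is baaaaaaa.

baaaaaaa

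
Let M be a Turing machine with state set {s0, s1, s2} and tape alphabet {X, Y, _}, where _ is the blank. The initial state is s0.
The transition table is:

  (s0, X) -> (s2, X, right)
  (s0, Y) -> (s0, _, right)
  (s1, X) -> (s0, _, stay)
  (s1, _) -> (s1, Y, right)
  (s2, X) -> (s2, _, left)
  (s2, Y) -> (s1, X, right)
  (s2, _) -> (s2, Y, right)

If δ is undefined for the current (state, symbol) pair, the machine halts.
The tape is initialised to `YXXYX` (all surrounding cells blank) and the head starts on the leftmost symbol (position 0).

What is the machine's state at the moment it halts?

s0

s0 | [Y]XXYX   read Y → write _, move right, go to s0
s0 | _[X]XYX   read X → write X, move right, go to s2
s2 | _X[X]YX   read X → write _, move left, go to s2
s2 | _[X]_YX   read X → write _, move left, go to s2
s2 | [_]__YX   read _ → write Y, move right, go to s2
s2 | Y[_]_YX   read _ → write Y, move right, go to s2
s2 | YY[_]YX   read _ → write Y, move right, go to s2
s2 | YYY[Y]X   read Y → write X, move right, go to s1
s1 | YYYX[X]   read X → write _, move stay, go to s0
s0 | YYYX[_]
No transition is defined for (s0, _); M halts in state s0.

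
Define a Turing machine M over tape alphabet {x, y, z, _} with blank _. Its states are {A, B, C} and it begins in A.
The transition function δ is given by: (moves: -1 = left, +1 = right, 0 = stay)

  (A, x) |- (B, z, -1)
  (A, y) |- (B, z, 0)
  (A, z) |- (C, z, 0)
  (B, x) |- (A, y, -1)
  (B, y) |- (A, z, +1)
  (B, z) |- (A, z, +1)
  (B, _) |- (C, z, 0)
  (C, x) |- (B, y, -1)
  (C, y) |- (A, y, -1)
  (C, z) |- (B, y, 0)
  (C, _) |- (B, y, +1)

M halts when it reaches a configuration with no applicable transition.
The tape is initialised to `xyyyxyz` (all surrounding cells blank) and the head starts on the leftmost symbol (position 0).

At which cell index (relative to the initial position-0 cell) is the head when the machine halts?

state=A head=0 tape=_[x]yyyxyz_   (A,x)→(B,z,-1)
state=B head=-1 tape=[_]zyyyxyz_   (B,_)→(C,z,0)
state=C head=-1 tape=[z]zyyyxyz_   (C,z)→(B,y,0)
state=B head=-1 tape=[y]zyyyxyz_   (B,y)→(A,z,+1)
state=A head=0 tape=z[z]yyyxyz_   (A,z)→(C,z,0)
state=C head=0 tape=z[z]yyyxyz_   (C,z)→(B,y,0)
state=B head=0 tape=z[y]yyyxyz_   (B,y)→(A,z,+1)
state=A head=1 tape=zz[y]yyxyz_   (A,y)→(B,z,0)
state=B head=1 tape=zz[z]yyxyz_   (B,z)→(A,z,+1)
state=A head=2 tape=zzz[y]yxyz_   (A,y)→(B,z,0)
state=B head=2 tape=zzz[z]yxyz_   (B,z)→(A,z,+1)
state=A head=3 tape=zzzz[y]xyz_   (A,y)→(B,z,0)
state=B head=3 tape=zzzz[z]xyz_   (B,z)→(A,z,+1)
state=A head=4 tape=zzzzz[x]yz_   (A,x)→(B,z,-1)
state=B head=3 tape=zzzz[z]zyz_   (B,z)→(A,z,+1)
state=A head=4 tape=zzzzz[z]yz_   (A,z)→(C,z,0)
state=C head=4 tape=zzzzz[z]yz_   (C,z)→(B,y,0)
state=B head=4 tape=zzzzz[y]yz_   (B,y)→(A,z,+1)
state=A head=5 tape=zzzzzz[y]z_   (A,y)→(B,z,0)
state=B head=5 tape=zzzzzz[z]z_   (B,z)→(A,z,+1)
state=A head=6 tape=zzzzzzz[z]_   (A,z)→(C,z,0)
state=C head=6 tape=zzzzzzz[z]_   (C,z)→(B,y,0)
state=B head=6 tape=zzzzzzz[y]_   (B,y)→(A,z,+1)
state=A head=7 tape=zzzzzzzz[_]
At halt the head is at cell 7.

7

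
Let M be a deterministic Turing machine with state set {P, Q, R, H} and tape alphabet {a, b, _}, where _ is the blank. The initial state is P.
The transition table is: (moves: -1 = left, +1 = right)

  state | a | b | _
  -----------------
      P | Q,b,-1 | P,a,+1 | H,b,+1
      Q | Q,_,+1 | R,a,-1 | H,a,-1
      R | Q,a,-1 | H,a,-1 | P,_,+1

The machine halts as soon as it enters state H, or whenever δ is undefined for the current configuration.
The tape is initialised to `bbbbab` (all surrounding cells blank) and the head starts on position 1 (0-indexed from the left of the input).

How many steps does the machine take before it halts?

9

state=P head=1 tape=b[b]bbab   (P,b)→(P,a,+1)
state=P head=2 tape=ba[b]bab   (P,b)→(P,a,+1)
state=P head=3 tape=baa[b]ab   (P,b)→(P,a,+1)
state=P head=4 tape=baaa[a]b   (P,a)→(Q,b,-1)
state=Q head=3 tape=baa[a]bb   (Q,a)→(Q,_,+1)
state=Q head=4 tape=baa_[b]b   (Q,b)→(R,a,-1)
state=R head=3 tape=baa[_]ab   (R,_)→(P,_,+1)
state=P head=4 tape=baa_[a]b   (P,a)→(Q,b,-1)
state=Q head=3 tape=baa[_]bb   (Q,_)→(H,a,-1)
state=H head=2 tape=ba[a]abb
M halts after 9 transitions.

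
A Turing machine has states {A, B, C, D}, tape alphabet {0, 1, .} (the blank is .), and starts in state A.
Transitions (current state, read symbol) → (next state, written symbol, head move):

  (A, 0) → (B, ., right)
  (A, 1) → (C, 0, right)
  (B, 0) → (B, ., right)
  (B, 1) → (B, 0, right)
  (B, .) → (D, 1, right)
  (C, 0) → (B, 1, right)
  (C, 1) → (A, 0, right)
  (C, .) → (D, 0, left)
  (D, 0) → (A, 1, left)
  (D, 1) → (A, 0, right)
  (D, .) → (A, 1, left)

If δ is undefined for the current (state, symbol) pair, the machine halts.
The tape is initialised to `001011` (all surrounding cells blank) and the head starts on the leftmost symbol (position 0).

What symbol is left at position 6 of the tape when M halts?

state=A head=0 tape=[0]01011...   (A,0)→(B,.,right)
state=B head=1 tape=.[0]1011...   (B,0)→(B,.,right)
state=B head=2 tape=..[1]011...   (B,1)→(B,0,right)
state=B head=3 tape=..0[0]11...   (B,0)→(B,.,right)
state=B head=4 tape=..0.[1]1...   (B,1)→(B,0,right)
state=B head=5 tape=..0.0[1]...   (B,1)→(B,0,right)
state=B head=6 tape=..0.00[.]..   (B,.)→(D,1,right)
state=D head=7 tape=..0.001[.].   (D,.)→(A,1,left)
state=A head=6 tape=..0.00[1]1.   (A,1)→(C,0,right)
state=C head=7 tape=..0.000[1].   (C,1)→(A,0,right)
state=A head=8 tape=..0.0000[.]
Cell 6 holds 0 when M halts.

0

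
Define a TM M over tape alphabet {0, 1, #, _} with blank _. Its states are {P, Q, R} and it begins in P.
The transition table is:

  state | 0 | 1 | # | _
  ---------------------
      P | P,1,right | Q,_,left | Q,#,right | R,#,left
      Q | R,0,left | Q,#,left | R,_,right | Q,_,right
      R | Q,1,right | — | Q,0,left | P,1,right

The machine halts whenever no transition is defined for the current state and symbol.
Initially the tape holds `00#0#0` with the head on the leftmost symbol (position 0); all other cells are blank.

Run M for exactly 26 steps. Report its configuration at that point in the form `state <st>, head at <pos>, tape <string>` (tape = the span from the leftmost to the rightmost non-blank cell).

state Q, head at 0, tape 0##00

P | _[0]0#0#0   read 0 → write 1, move right, go to P
P | _1[0]#0#0   read 0 → write 1, move right, go to P
P | _11[#]0#0   read # → write #, move right, go to Q
Q | _11#[0]#0   read 0 → write 0, move left, go to R
R | _11[#]0#0   read # → write 0, move left, go to Q
Q | _1[1]00#0   read 1 → write #, move left, go to Q
Q | _[1]#00#0   read 1 → write #, move left, go to Q
Q | [_]##00#0   read _ → write _, move right, go to Q
Q | _[#]#00#0   read # → write _, move right, go to R
R | __[#]00#0   read # → write 0, move left, go to Q
Q | _[_]000#0   read _ → write _, move right, go to Q
Q | __[0]00#0   read 0 → write 0, move left, go to R
R | _[_]000#0   read _ → write 1, move right, go to P
P | _1[0]00#0   read 0 → write 1, move right, go to P
P | _11[0]0#0   read 0 → write 1, move right, go to P
P | _111[0]#0   read 0 → write 1, move right, go to P
P | _1111[#]0   read # → write #, move right, go to Q
Q | _1111#[0]   read 0 → write 0, move left, go to R
R | _1111[#]0   read # → write 0, move left, go to Q
Q | _111[1]00   read 1 → write #, move left, go to Q
Q | _11[1]#00   read 1 → write #, move left, go to Q
Q | _1[1]##00   read 1 → write #, move left, go to Q
Q | _[1]###00   read 1 → write #, move left, go to Q
Q | [_]####00   read _ → write _, move right, go to Q
Q | _[#]###00   read # → write _, move right, go to R
R | __[#]##00   read # → write 0, move left, go to Q
Q | _[_]0##00
After 26 steps: state Q, head at 0, tape 0##00.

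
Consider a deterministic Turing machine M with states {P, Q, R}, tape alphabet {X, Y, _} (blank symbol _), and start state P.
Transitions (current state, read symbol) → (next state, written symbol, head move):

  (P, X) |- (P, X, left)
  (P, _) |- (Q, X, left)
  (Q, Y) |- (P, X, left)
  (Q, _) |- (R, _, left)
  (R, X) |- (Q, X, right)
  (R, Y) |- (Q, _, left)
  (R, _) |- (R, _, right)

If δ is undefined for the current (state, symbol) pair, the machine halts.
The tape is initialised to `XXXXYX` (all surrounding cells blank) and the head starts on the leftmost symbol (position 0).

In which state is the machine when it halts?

P | ___[X]XXXYX   read X → write X, move left, go to P
P | __[_]XXXXYX   read _ → write X, move left, go to Q
Q | _[_]XXXXXYX   read _ → write _, move left, go to R
R | [_]_XXXXXYX   read _ → write _, move right, go to R
R | _[_]XXXXXYX   read _ → write _, move right, go to R
R | __[X]XXXXYX   read X → write X, move right, go to Q
Q | __X[X]XXXYX
No transition is defined for (Q, X); M halts in state Q.

Q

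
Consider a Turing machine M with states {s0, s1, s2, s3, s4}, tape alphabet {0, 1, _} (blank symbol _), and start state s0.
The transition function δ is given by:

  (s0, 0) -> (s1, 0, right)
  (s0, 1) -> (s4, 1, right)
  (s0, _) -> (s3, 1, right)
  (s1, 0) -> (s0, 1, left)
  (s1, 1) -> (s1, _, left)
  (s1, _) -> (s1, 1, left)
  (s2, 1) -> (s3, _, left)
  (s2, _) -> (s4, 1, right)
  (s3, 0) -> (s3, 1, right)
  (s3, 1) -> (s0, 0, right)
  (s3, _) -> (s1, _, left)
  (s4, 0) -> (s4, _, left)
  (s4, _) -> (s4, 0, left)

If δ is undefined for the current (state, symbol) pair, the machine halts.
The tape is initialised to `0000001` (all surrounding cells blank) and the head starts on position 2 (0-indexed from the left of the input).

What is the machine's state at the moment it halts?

state=s0 head=2 tape=_00[0]0001   (s0,0)→(s1,0,right)
state=s1 head=3 tape=_000[0]001   (s1,0)→(s0,1,left)
state=s0 head=2 tape=_00[0]1001   (s0,0)→(s1,0,right)
state=s1 head=3 tape=_000[1]001   (s1,1)→(s1,_,left)
state=s1 head=2 tape=_00[0]_001   (s1,0)→(s0,1,left)
state=s0 head=1 tape=_0[0]1_001   (s0,0)→(s1,0,right)
state=s1 head=2 tape=_00[1]_001   (s1,1)→(s1,_,left)
state=s1 head=1 tape=_0[0]__001   (s1,0)→(s0,1,left)
state=s0 head=0 tape=_[0]1__001   (s0,0)→(s1,0,right)
state=s1 head=1 tape=_0[1]__001   (s1,1)→(s1,_,left)
state=s1 head=0 tape=_[0]___001   (s1,0)→(s0,1,left)
state=s0 head=-1 tape=[_]1___001   (s0,_)→(s3,1,right)
state=s3 head=0 tape=1[1]___001   (s3,1)→(s0,0,right)
state=s0 head=1 tape=10[_]__001   (s0,_)→(s3,1,right)
state=s3 head=2 tape=101[_]_001   (s3,_)→(s1,_,left)
state=s1 head=1 tape=10[1]__001   (s1,1)→(s1,_,left)
state=s1 head=0 tape=1[0]___001   (s1,0)→(s0,1,left)
state=s0 head=-1 tape=[1]1___001   (s0,1)→(s4,1,right)
state=s4 head=0 tape=1[1]___001
No transition is defined for (s4, 1); M halts in state s4.

s4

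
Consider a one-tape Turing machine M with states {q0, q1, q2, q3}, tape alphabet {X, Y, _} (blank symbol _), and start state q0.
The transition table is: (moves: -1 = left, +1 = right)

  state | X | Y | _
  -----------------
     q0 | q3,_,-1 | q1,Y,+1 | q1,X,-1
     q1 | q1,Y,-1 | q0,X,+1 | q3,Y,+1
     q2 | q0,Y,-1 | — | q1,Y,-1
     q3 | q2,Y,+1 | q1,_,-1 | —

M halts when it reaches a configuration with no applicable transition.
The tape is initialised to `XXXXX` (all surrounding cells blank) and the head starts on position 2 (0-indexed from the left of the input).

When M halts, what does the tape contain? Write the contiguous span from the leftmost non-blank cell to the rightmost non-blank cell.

XXXXYY

state=q0 head=2 tape=XX[X]XX__   (q0,X)→(q3,_,-1)
state=q3 head=1 tape=X[X]_XX__   (q3,X)→(q2,Y,+1)
state=q2 head=2 tape=XY[_]XX__   (q2,_)→(q1,Y,-1)
state=q1 head=1 tape=X[Y]YXX__   (q1,Y)→(q0,X,+1)
state=q0 head=2 tape=XX[Y]XX__   (q0,Y)→(q1,Y,+1)
state=q1 head=3 tape=XXY[X]X__   (q1,X)→(q1,Y,-1)
state=q1 head=2 tape=XX[Y]YX__   (q1,Y)→(q0,X,+1)
state=q0 head=3 tape=XXX[Y]X__   (q0,Y)→(q1,Y,+1)
state=q1 head=4 tape=XXXY[X]__   (q1,X)→(q1,Y,-1)
state=q1 head=3 tape=XXX[Y]Y__   (q1,Y)→(q0,X,+1)
state=q0 head=4 tape=XXXX[Y]__   (q0,Y)→(q1,Y,+1)
state=q1 head=5 tape=XXXXY[_]_   (q1,_)→(q3,Y,+1)
state=q3 head=6 tape=XXXXYY[_]
The non-blank tape span at halt is XXXXYY.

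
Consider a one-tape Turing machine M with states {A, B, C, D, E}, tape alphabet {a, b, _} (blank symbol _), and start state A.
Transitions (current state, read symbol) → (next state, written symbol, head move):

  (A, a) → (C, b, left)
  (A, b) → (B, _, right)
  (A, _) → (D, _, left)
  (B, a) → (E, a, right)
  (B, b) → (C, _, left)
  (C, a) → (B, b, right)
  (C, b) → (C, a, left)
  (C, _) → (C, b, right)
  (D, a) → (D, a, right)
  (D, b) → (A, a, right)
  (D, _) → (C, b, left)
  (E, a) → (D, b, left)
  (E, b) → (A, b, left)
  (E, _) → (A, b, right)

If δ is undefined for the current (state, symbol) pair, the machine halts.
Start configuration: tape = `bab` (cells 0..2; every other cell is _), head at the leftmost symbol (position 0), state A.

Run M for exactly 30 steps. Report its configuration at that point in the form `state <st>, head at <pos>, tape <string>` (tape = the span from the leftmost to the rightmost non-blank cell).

state B, head at -2, tape bbabbbb

state=A head=0 tape=____[b]ab   (A,b)→(B,_,right)
state=B head=1 tape=_____[a]b   (B,a)→(E,a,right)
state=E head=2 tape=_____a[b]   (E,b)→(A,b,left)
state=A head=1 tape=_____[a]b   (A,a)→(C,b,left)
state=C head=0 tape=____[_]bb   (C,_)→(C,b,right)
state=C head=1 tape=____b[b]b   (C,b)→(C,a,left)
state=C head=0 tape=____[b]ab   (C,b)→(C,a,left)
state=C head=-1 tape=___[_]aab   (C,_)→(C,b,right)
state=C head=0 tape=___b[a]ab   (C,a)→(B,b,right)
state=B head=1 tape=___bb[a]b   (B,a)→(E,a,right)
state=E head=2 tape=___bba[b]   (E,b)→(A,b,left)
state=A head=1 tape=___bb[a]b   (A,a)→(C,b,left)
state=C head=0 tape=___b[b]bb   (C,b)→(C,a,left)
state=C head=-1 tape=___[b]abb   (C,b)→(C,a,left)
state=C head=-2 tape=__[_]aabb   (C,_)→(C,b,right)
state=C head=-1 tape=__b[a]abb   (C,a)→(B,b,right)
state=B head=0 tape=__bb[a]bb   (B,a)→(E,a,right)
state=E head=1 tape=__bba[b]b   (E,b)→(A,b,left)
state=A head=0 tape=__bb[a]bb   (A,a)→(C,b,left)
state=C head=-1 tape=__b[b]bbb   (C,b)→(C,a,left)
state=C head=-2 tape=__[b]abbb   (C,b)→(C,a,left)
state=C head=-3 tape=_[_]aabbb   (C,_)→(C,b,right)
state=C head=-2 tape=_b[a]abbb   (C,a)→(B,b,right)
state=B head=-1 tape=_bb[a]bbb   (B,a)→(E,a,right)
state=E head=0 tape=_bba[b]bb   (E,b)→(A,b,left)
state=A head=-1 tape=_bb[a]bbb   (A,a)→(C,b,left)
state=C head=-2 tape=_b[b]bbbb   (C,b)→(C,a,left)
state=C head=-3 tape=_[b]abbbb   (C,b)→(C,a,left)
state=C head=-4 tape=[_]aabbbb   (C,_)→(C,b,right)
state=C head=-3 tape=b[a]abbbb   (C,a)→(B,b,right)
state=B head=-2 tape=bb[a]bbbb
After 30 steps: state B, head at -2, tape bbabbbb.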